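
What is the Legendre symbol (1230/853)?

1

Reduce the numerator: 1230 ≡ 377 (mod 853), so (1230/853) = (377/853).
377 ≡ 1 (mod 4), so quadratic reciprocity gives (377/853) = (853/377). Reduce: 853 ≡ 99 (mod 377). Now have (99/377).
377 ≡ 1 (mod 4), so quadratic reciprocity gives (99/377) = (377/99). Reduce: 377 ≡ 80 (mod 99). Now have (80/99).
Factor out 2: 80 = 2^4·5. Since 99 ≡ 3 (mod 8), (2/99) = -1, and (2/99)^4 = +1. Now have (5/99).
5 ≡ 1 (mod 4), so quadratic reciprocity gives (5/99) = (99/5). Reduce: 99 ≡ 4 (mod 5). Now have (4/5).
Factor out 2: 4 = 2^2. Since 5 ≡ 5 (mod 8), (2/5) = -1, and (2/5)^2 = +1. Now have (1/5).
(1/5) = 1. Collecting the sign factors: 1.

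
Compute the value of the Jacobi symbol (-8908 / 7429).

Pull out -1: (-8908 / 7429) = (-1 / 7429)·(8908 / 7429). Since 7429 ≡ 1 (mod 4), (-1 / 7429) = +1. Now have (8908 / 7429).
Reduce the numerator: 8908 ≡ 1479 (mod 7429), so (8908 / 7429) = (1479 / 7429).
7429 ≡ 1 (mod 4), so quadratic reciprocity gives (1479 / 7429) = (7429 / 1479). Reduce: 7429 ≡ 34 (mod 1479). Now have (34 / 1479).
Factor out 2: 34 = 2·17. Since 1479 ≡ 7 (mod 8), (2 / 1479) = +1. Now have (17 / 1479).
17 ≡ 1 (mod 4), so quadratic reciprocity gives (17 / 1479) = (1479 / 17). Reduce: 1479 ≡ 0 (mod 17). Now have (0 / 17).
The numerator is now 0 with denominator 17 > 1: the symbol is 0.

0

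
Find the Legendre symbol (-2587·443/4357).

By multiplicativity, (-2587·443/4357) = (-2587/4357)·(443/4357).
First factor (-2587/4357):
(-2587/4357)
  = (1770/4357)    [-2587 ≡ 1770 mod 4357]
  = -(885/4357)    [4357 ≡ 5 mod 8 ⇒ (2/4357) = -1]
  = -(4357/885)    [QR: 885 ≡ 1 mod 4, sign kept]
  = -(817/885)    [4357 ≡ 817 mod 885]
  = -(885/817)    [QR: 817 ≡ 1 mod 4, sign kept]
  = -(68/817)    [885 ≡ 68 mod 817]
  = -(17/817)    [817 ≡ 1 mod 8 ⇒ (2/817)^2 = +1]
  = -(817/17)    [QR: 17 ≡ 1 mod 4, sign kept]
  = -(1/17)    [817 ≡ 1 mod 17]
  = -1    [(1/17) = 1]
Second factor (443/4357):
(443/4357)
  = (4357/443)    [QR: 4357 ≡ 1 mod 4, sign kept]
  = (370/443)    [4357 ≡ 370 mod 443]
  = -(185/443)    [443 ≡ 3 mod 8 ⇒ (2/443) = -1]
  = -(443/185)    [QR: 185 ≡ 1 mod 4, sign kept]
  = -(73/185)    [443 ≡ 73 mod 185]
  = -(185/73)    [QR: 73 ≡ 1 mod 4, sign kept]
  = -(39/73)    [185 ≡ 39 mod 73]
  = -(73/39)    [QR: 73 ≡ 1 mod 4, sign kept]
  = -(34/39)    [73 ≡ 34 mod 39]
  = -(17/39)    [39 ≡ 7 mod 8 ⇒ (2/39) = +1]
  = -(39/17)    [QR: 17 ≡ 1 mod 4, sign kept]
  = -(5/17)    [39 ≡ 5 mod 17]
  = -(17/5)    [QR: 5 ≡ 1 mod 4, sign kept]
  = -(2/5)    [17 ≡ 2 mod 5]
  = (1/5)    [5 ≡ 5 mod 8 ⇒ (2/5) = -1]
  = 1    [(1/5) = 1]
Product: (-1)·(1) = -1.

-1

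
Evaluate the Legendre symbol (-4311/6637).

-1

Reduce the numerator: -4311 ≡ 2326 (mod 6637), so (-4311/6637) = (2326/6637).
Factor out 2: 2326 = 2·1163. Since 6637 ≡ 5 (mod 8), (2/6637) = -1. Now have -(1163/6637).
6637 ≡ 1 (mod 4), so quadratic reciprocity gives (1163/6637) = (6637/1163). Reduce: 6637 ≡ 822 (mod 1163). Now have -(822/1163).
Factor out 2: 822 = 2·411. Since 1163 ≡ 3 (mod 8), (2/1163) = -1. Now have (411/1163).
Both 411 ≡ 3 and 1163 ≡ 3 (mod 4), so reciprocity gives (411/1163) = -(1163/411). Reduce: 1163 ≡ 341 (mod 411). Now have -(341/411).
341 ≡ 1 (mod 4), so quadratic reciprocity gives (341/411) = (411/341). Reduce: 411 ≡ 70 (mod 341). Now have -(70/341).
Factor out 2: 70 = 2·35. Since 341 ≡ 5 (mod 8), (2/341) = -1. Now have (35/341).
341 ≡ 1 (mod 4), so quadratic reciprocity gives (35/341) = (341/35). Reduce: 341 ≡ 26 (mod 35). Now have (26/35).
Factor out 2: 26 = 2·13. Since 35 ≡ 3 (mod 8), (2/35) = -1. Now have -(13/35).
13 ≡ 1 (mod 4), so quadratic reciprocity gives (13/35) = (35/13). Reduce: 35 ≡ 9 (mod 13). Now have -(9/13).
9 ≡ 1 (mod 4), so quadratic reciprocity gives (9/13) = (13/9). Reduce: 13 ≡ 4 (mod 9). Now have -(4/9).
Factor out 2: 4 = 2^2. Since 9 ≡ 1 (mod 8), (2/9) = +1, and (2/9)^2 = +1. Now have -(1/9).
(1/9) = 1. Collecting the sign factors: -1.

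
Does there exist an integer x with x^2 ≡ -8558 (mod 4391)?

no

(-8558|4391)
  = -(8558|4391)    [4391 ≡ 3 mod 4 ⇒ (-1|4391) = -1]
  = -(4167|4391)    [8558 ≡ 4167 mod 4391]
  = (4391|4167)    [QR: both ≡ 3 mod 4, sign flips]
  = (224|4167)    [4391 ≡ 224 mod 4167]
  = (7|4167)    [4167 ≡ 7 mod 8 ⇒ (2|4167)^5 = +1]
  = -(4167|7)    [QR: both ≡ 3 mod 4, sign flips]
  = -(2|7)    [4167 ≡ 2 mod 7]
  = -(1|7)    [7 ≡ 7 mod 8 ⇒ (2|7) = +1]
  = -1    [(1|7) = 1]
(-8558|4391) = -1, and 4391 is prime, so -8558 is not a quadratic residue mod 4391.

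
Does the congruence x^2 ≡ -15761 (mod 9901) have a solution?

yes

(-15761/9901)
  = (15761/9901)    [9901 ≡ 1 mod 4 ⇒ (-1/9901) = +1]
  = (5860/9901)    [15761 ≡ 5860 mod 9901]
  = (1465/9901)    [9901 ≡ 5 mod 8 ⇒ (2/9901)^2 = +1]
  = (9901/1465)    [QR: 1465 ≡ 1 mod 4, sign kept]
  = (1111/1465)    [9901 ≡ 1111 mod 1465]
  = (1465/1111)    [QR: 1465 ≡ 1 mod 4, sign kept]
  = (354/1111)    [1465 ≡ 354 mod 1111]
  = (177/1111)    [1111 ≡ 7 mod 8 ⇒ (2/1111) = +1]
  = (1111/177)    [QR: 177 ≡ 1 mod 4, sign kept]
  = (49/177)    [1111 ≡ 49 mod 177]
  = (177/49)    [QR: 49 ≡ 1 mod 4, sign kept]
  = (30/49)    [177 ≡ 30 mod 49]
  = (15/49)    [49 ≡ 1 mod 8 ⇒ (2/49) = +1]
  = (49/15)    [QR: 49 ≡ 1 mod 4, sign kept]
  = (4/15)    [49 ≡ 4 mod 15]
  = (1/15)    [15 ≡ 7 mod 8 ⇒ (2/15)^2 = +1]
  = 1    [(1/15) = 1]
The Legendre symbol is 1, so x^2 ≡ -15761 (mod 9901) has solution.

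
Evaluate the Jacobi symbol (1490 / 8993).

-1

(1490 / 8993)
  = (745 / 8993)    [8993 ≡ 1 mod 8 ⇒ (2 / 8993) = +1]
  = (8993 / 745)    [QR: 745 ≡ 1 mod 4, sign kept]
  = (53 / 745)    [8993 ≡ 53 mod 745]
  = (745 / 53)    [QR: 53 ≡ 1 mod 4, sign kept]
  = (3 / 53)    [745 ≡ 3 mod 53]
  = (53 / 3)    [QR: 53 ≡ 1 mod 4, sign kept]
  = (2 / 3)    [53 ≡ 2 mod 3]
  = -(1 / 3)    [3 ≡ 3 mod 8 ⇒ (2 / 3) = -1]
  = -1    [(1 / 3) = 1]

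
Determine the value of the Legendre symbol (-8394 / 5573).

Reduce the numerator: -8394 ≡ 2752 (mod 5573), so (-8394 / 5573) = (2752 / 5573).
Factor out 2: 2752 = 2^6·43. Since 5573 ≡ 5 (mod 8), (2 / 5573) = -1, and (2 / 5573)^6 = +1. Now have (43 / 5573).
5573 ≡ 1 (mod 4), so quadratic reciprocity gives (43 / 5573) = (5573 / 43). Reduce: 5573 ≡ 26 (mod 43). Now have (26 / 43).
Factor out 2: 26 = 2·13. Since 43 ≡ 3 (mod 8), (2 / 43) = -1. Now have -(13 / 43).
13 ≡ 1 (mod 4), so quadratic reciprocity gives (13 / 43) = (43 / 13). Reduce: 43 ≡ 4 (mod 13). Now have -(4 / 13).
Factor out 2: 4 = 2^2. Since 13 ≡ 5 (mod 8), (2 / 13) = -1, and (2 / 13)^2 = +1. Now have -(1 / 13).
(1 / 13) = 1. Collecting the sign factors: -1.

-1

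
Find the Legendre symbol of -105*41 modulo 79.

By multiplicativity, (-105·41|79) = (-105|79)·(41|79).
First factor (-105|79):
(-105|79)
  = -(105|79)    [79 ≡ 3 mod 4 ⇒ (-1|79) = -1]
  = -(26|79)    [105 ≡ 26 mod 79]
  = -(13|79)    [79 ≡ 7 mod 8 ⇒ (2|79) = +1]
  = -(79|13)    [QR: 13 ≡ 1 mod 4, sign kept]
  = -(1|13)    [79 ≡ 1 mod 13]
  = -1    [(1|13) = 1]
Second factor (41|79):
(41|79)
  = (79|41)    [QR: 41 ≡ 1 mod 4, sign kept]
  = (38|41)    [79 ≡ 38 mod 41]
  = (19|41)    [41 ≡ 1 mod 8 ⇒ (2|41) = +1]
  = (41|19)    [QR: 41 ≡ 1 mod 4, sign kept]
  = (3|19)    [41 ≡ 3 mod 19]
  = -(19|3)    [QR: both ≡ 3 mod 4, sign flips]
  = -(1|3)    [19 ≡ 1 mod 3]
  = -1    [(1|3) = 1]
Product: (-1)·(-1) = 1.

1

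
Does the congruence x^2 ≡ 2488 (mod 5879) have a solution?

(2488/5879)
  = (311/5879)    [5879 ≡ 7 mod 8 ⇒ (2/5879)^3 = +1]
  = -(5879/311)    [QR: both ≡ 3 mod 4, sign flips]
  = -(281/311)    [5879 ≡ 281 mod 311]
  = -(311/281)    [QR: 281 ≡ 1 mod 4, sign kept]
  = -(30/281)    [311 ≡ 30 mod 281]
  = -(15/281)    [281 ≡ 1 mod 8 ⇒ (2/281) = +1]
  = -(281/15)    [QR: 281 ≡ 1 mod 4, sign kept]
  = -(11/15)    [281 ≡ 11 mod 15]
  = (15/11)    [QR: both ≡ 3 mod 4, sign flips]
  = (4/11)    [15 ≡ 4 mod 11]
  = (1/11)    [11 ≡ 3 mod 8 ⇒ (2/11)^2 = +1]
  = 1    [(1/11) = 1]
The Legendre symbol is 1, so x^2 ≡ 2488 (mod 5879) has solution.

yes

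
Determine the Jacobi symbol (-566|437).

1

Reduce the numerator: -566 ≡ 308 (mod 437), so (-566|437) = (308|437).
Factor out 2: 308 = 2^2·77. Since 437 ≡ 5 (mod 8), (2|437) = -1, and (2|437)^2 = +1. Now have (77|437).
77 ≡ 1 (mod 4), so quadratic reciprocity gives (77|437) = (437|77). Reduce: 437 ≡ 52 (mod 77). Now have (52|77).
Factor out 2: 52 = 2^2·13. Since 77 ≡ 5 (mod 8), (2|77) = -1, and (2|77)^2 = +1. Now have (13|77).
13 ≡ 1 (mod 4), so quadratic reciprocity gives (13|77) = (77|13). Reduce: 77 ≡ 12 (mod 13). Now have (12|13).
Factor out 2: 12 = 2^2·3. Since 13 ≡ 5 (mod 8), (2|13) = -1, and (2|13)^2 = +1. Now have (3|13).
13 ≡ 1 (mod 4), so quadratic reciprocity gives (3|13) = (13|3). Reduce: 13 ≡ 1 (mod 3). Now have (1|3).
(1|3) = 1. Collecting the sign factors: 1.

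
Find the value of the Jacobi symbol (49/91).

(49/91)
  = (91/49)    [QR: 49 ≡ 1 mod 4, sign kept]
  = (42/49)    [91 ≡ 42 mod 49]
  = (21/49)    [49 ≡ 1 mod 8 ⇒ (2/49) = +1]
  = (49/21)    [QR: 21 ≡ 1 mod 4, sign kept]
  = (7/21)    [49 ≡ 7 mod 21]
  = (21/7)    [QR: 21 ≡ 1 mod 4, sign kept]
  = (0/7)    [21 ≡ 0 mod 7]
  = 0    [numerator 0, gcd > 1]

0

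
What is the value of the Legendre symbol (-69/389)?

(-69/389)
  = (320/389)    [-69 ≡ 320 mod 389]
  = (5/389)    [389 ≡ 5 mod 8 ⇒ (2/389)^6 = +1]
  = (389/5)    [QR: 5 ≡ 1 mod 4, sign kept]
  = (4/5)    [389 ≡ 4 mod 5]
  = (1/5)    [5 ≡ 5 mod 8 ⇒ (2/5)^2 = +1]
  = 1    [(1/5) = 1]

1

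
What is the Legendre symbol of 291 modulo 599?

-1

(291/599)
  = -(599/291)    [QR: both ≡ 3 mod 4, sign flips]
  = -(17/291)    [599 ≡ 17 mod 291]
  = -(291/17)    [QR: 17 ≡ 1 mod 4, sign kept]
  = -(2/17)    [291 ≡ 2 mod 17]
  = -(1/17)    [17 ≡ 1 mod 8 ⇒ (2/17) = +1]
  = -1    [(1/17) = 1]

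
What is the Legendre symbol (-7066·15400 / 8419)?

-1

By multiplicativity, (-7066·15400 / 8419) = (-7066 / 8419)·(15400 / 8419).
First factor (-7066 / 8419):
(-7066 / 8419)
  = (1353 / 8419)    [-7066 ≡ 1353 mod 8419]
  = (8419 / 1353)    [QR: 1353 ≡ 1 mod 4, sign kept]
  = (301 / 1353)    [8419 ≡ 301 mod 1353]
  = (1353 / 301)    [QR: 301 ≡ 1 mod 4, sign kept]
  = (149 / 301)    [1353 ≡ 149 mod 301]
  = (301 / 149)    [QR: 149 ≡ 1 mod 4, sign kept]
  = (3 / 149)    [301 ≡ 3 mod 149]
  = (149 / 3)    [QR: 149 ≡ 1 mod 4, sign kept]
  = (2 / 3)    [149 ≡ 2 mod 3]
  = -(1 / 3)    [3 ≡ 3 mod 8 ⇒ (2 / 3) = -1]
  = -1    [(1 / 3) = 1]
Second factor (15400 / 8419):
(15400 / 8419)
  = (6981 / 8419)    [15400 ≡ 6981 mod 8419]
  = (8419 / 6981)    [QR: 6981 ≡ 1 mod 4, sign kept]
  = (1438 / 6981)    [8419 ≡ 1438 mod 6981]
  = -(719 / 6981)    [6981 ≡ 5 mod 8 ⇒ (2 / 6981) = -1]
  = -(6981 / 719)    [QR: 6981 ≡ 1 mod 4, sign kept]
  = -(510 / 719)    [6981 ≡ 510 mod 719]
  = -(255 / 719)    [719 ≡ 7 mod 8 ⇒ (2 / 719) = +1]
  = (719 / 255)    [QR: both ≡ 3 mod 4, sign flips]
  = (209 / 255)    [719 ≡ 209 mod 255]
  = (255 / 209)    [QR: 209 ≡ 1 mod 4, sign kept]
  = (46 / 209)    [255 ≡ 46 mod 209]
  = (23 / 209)    [209 ≡ 1 mod 8 ⇒ (2 / 209) = +1]
  = (209 / 23)    [QR: 209 ≡ 1 mod 4, sign kept]
  = (2 / 23)    [209 ≡ 2 mod 23]
  = (1 / 23)    [23 ≡ 7 mod 8 ⇒ (2 / 23) = +1]
  = 1    [(1 / 23) = 1]
Product: (-1)·(1) = -1.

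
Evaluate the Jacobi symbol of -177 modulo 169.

1

Pull out -1: (-177|169) = (-1|169)·(177|169). Since 169 ≡ 1 (mod 4), (-1|169) = +1. Now have (177|169).
Reduce the numerator: 177 ≡ 8 (mod 169), so (177|169) = (8|169).
Factor out 2: 8 = 2^3. Since 169 ≡ 1 (mod 8), (2|169) = +1, and (2|169)^3 = +1. Now have (1|169).
(1|169) = 1. Collecting the sign factors: 1.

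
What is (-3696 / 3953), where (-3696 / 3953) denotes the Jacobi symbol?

(-3696 / 3953)
  = (257 / 3953)    [-3696 ≡ 257 mod 3953]
  = (3953 / 257)    [QR: 257 ≡ 1 mod 4, sign kept]
  = (98 / 257)    [3953 ≡ 98 mod 257]
  = (49 / 257)    [257 ≡ 1 mod 8 ⇒ (2 / 257) = +1]
  = (257 / 49)    [QR: 49 ≡ 1 mod 4, sign kept]
  = (12 / 49)    [257 ≡ 12 mod 49]
  = (3 / 49)    [49 ≡ 1 mod 8 ⇒ (2 / 49)^2 = +1]
  = (49 / 3)    [QR: 49 ≡ 1 mod 4, sign kept]
  = (1 / 3)    [49 ≡ 1 mod 3]
  = 1    [(1 / 3) = 1]

1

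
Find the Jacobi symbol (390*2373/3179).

By multiplicativity, (390·2373/3179) = (390/3179)·(2373/3179).
First factor (390/3179):
Factor out 2: 390 = 2·195. Since 3179 ≡ 3 (mod 8), (2/3179) = -1. Now have -(195/3179).
Both 195 ≡ 3 and 3179 ≡ 3 (mod 4), so reciprocity gives (195/3179) = -(3179/195). Reduce: 3179 ≡ 59 (mod 195). Now have (59/195).
Both 59 ≡ 3 and 195 ≡ 3 (mod 4), so reciprocity gives (59/195) = -(195/59). Reduce: 195 ≡ 18 (mod 59). Now have -(18/59).
Factor out 2: 18 = 2·9. Since 59 ≡ 3 (mod 8), (2/59) = -1. Now have (9/59).
9 ≡ 1 (mod 4), so quadratic reciprocity gives (9/59) = (59/9). Reduce: 59 ≡ 5 (mod 9). Now have (5/9).
5 ≡ 1 (mod 4), so quadratic reciprocity gives (5/9) = (9/5). Reduce: 9 ≡ 4 (mod 5). Now have (4/5).
Factor out 2: 4 = 2^2. Since 5 ≡ 5 (mod 8), (2/5) = -1, and (2/5)^2 = +1. Now have (1/5).
(1/5) = 1. Collecting the sign factors: 1.
Second factor (2373/3179):
2373 ≡ 1 (mod 4), so quadratic reciprocity gives (2373/3179) = (3179/2373). Reduce: 3179 ≡ 806 (mod 2373). Now have (806/2373).
Factor out 2: 806 = 2·403. Since 2373 ≡ 5 (mod 8), (2/2373) = -1. Now have -(403/2373).
2373 ≡ 1 (mod 4), so quadratic reciprocity gives (403/2373) = (2373/403). Reduce: 2373 ≡ 358 (mod 403). Now have -(358/403).
Factor out 2: 358 = 2·179. Since 403 ≡ 3 (mod 8), (2/403) = -1. Now have (179/403).
Both 179 ≡ 3 and 403 ≡ 3 (mod 4), so reciprocity gives (179/403) = -(403/179). Reduce: 403 ≡ 45 (mod 179). Now have -(45/179).
45 ≡ 1 (mod 4), so quadratic reciprocity gives (45/179) = (179/45). Reduce: 179 ≡ 44 (mod 45). Now have -(44/45).
Factor out 2: 44 = 2^2·11. Since 45 ≡ 5 (mod 8), (2/45) = -1, and (2/45)^2 = +1. Now have -(11/45).
45 ≡ 1 (mod 4), so quadratic reciprocity gives (11/45) = (45/11). Reduce: 45 ≡ 1 (mod 11). Now have -(1/11).
(1/11) = 1. Collecting the sign factors: -1.
Product: (1)·(-1) = -1.

-1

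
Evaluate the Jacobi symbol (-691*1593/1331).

By multiplicativity, (-691·1593/1331) = (-691/1331)·(1593/1331).
First factor (-691/1331):
Reduce the numerator: -691 ≡ 640 (mod 1331), so (-691/1331) = (640/1331).
Factor out 2: 640 = 2^7·5. Since 1331 ≡ 3 (mod 8), (2/1331) = -1, and (2/1331)^7 = -1. Now have -(5/1331).
5 ≡ 1 (mod 4), so quadratic reciprocity gives (5/1331) = (1331/5). Reduce: 1331 ≡ 1 (mod 5). Now have -(1/5).
(1/5) = 1. Collecting the sign factors: -1.
Second factor (1593/1331):
Reduce the numerator: 1593 ≡ 262 (mod 1331), so (1593/1331) = (262/1331).
Factor out 2: 262 = 2·131. Since 1331 ≡ 3 (mod 8), (2/1331) = -1. Now have -(131/1331).
Both 131 ≡ 3 and 1331 ≡ 3 (mod 4), so reciprocity gives (131/1331) = -(1331/131). Reduce: 1331 ≡ 21 (mod 131). Now have (21/131).
21 ≡ 1 (mod 4), so quadratic reciprocity gives (21/131) = (131/21). Reduce: 131 ≡ 5 (mod 21). Now have (5/21).
5 ≡ 1 (mod 4), so quadratic reciprocity gives (5/21) = (21/5). Reduce: 21 ≡ 1 (mod 5). Now have (1/5).
(1/5) = 1. Collecting the sign factors: 1.
Product: (-1)·(1) = -1.

-1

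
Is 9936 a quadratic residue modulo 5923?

yes

Reduce the numerator: 9936 ≡ 4013 (mod 5923), so (9936/5923) = (4013/5923).
4013 ≡ 1 (mod 4), so quadratic reciprocity gives (4013/5923) = (5923/4013). Reduce: 5923 ≡ 1910 (mod 4013). Now have (1910/4013).
Factor out 2: 1910 = 2·955. Since 4013 ≡ 5 (mod 8), (2/4013) = -1. Now have -(955/4013).
4013 ≡ 1 (mod 4), so quadratic reciprocity gives (955/4013) = (4013/955). Reduce: 4013 ≡ 193 (mod 955). Now have -(193/955).
193 ≡ 1 (mod 4), so quadratic reciprocity gives (193/955) = (955/193). Reduce: 955 ≡ 183 (mod 193). Now have -(183/193).
193 ≡ 1 (mod 4), so quadratic reciprocity gives (183/193) = (193/183). Reduce: 193 ≡ 10 (mod 183). Now have -(10/183).
Factor out 2: 10 = 2·5. Since 183 ≡ 7 (mod 8), (2/183) = +1. Now have -(5/183).
5 ≡ 1 (mod 4), so quadratic reciprocity gives (5/183) = (183/5). Reduce: 183 ≡ 3 (mod 5). Now have -(3/5).
5 ≡ 1 (mod 4), so quadratic reciprocity gives (3/5) = (5/3). Reduce: 5 ≡ 2 (mod 3). Now have -(2/3).
Factor out 2: 2 = 2. Since 3 ≡ 3 (mod 8), (2/3) = -1. Now have (1/3).
(1/3) = 1. Collecting the sign factors: 1.
(9936/5923) = 1, and 5923 is prime, so 9936 is a quadratic residue mod 5923.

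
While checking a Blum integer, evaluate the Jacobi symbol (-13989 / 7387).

(-13989 / 7387)
  = (785 / 7387)    [-13989 ≡ 785 mod 7387]
  = (7387 / 785)    [QR: 785 ≡ 1 mod 4, sign kept]
  = (322 / 785)    [7387 ≡ 322 mod 785]
  = (161 / 785)    [785 ≡ 1 mod 8 ⇒ (2 / 785) = +1]
  = (785 / 161)    [QR: 161 ≡ 1 mod 4, sign kept]
  = (141 / 161)    [785 ≡ 141 mod 161]
  = (161 / 141)    [QR: 141 ≡ 1 mod 4, sign kept]
  = (20 / 141)    [161 ≡ 20 mod 141]
  = (5 / 141)    [141 ≡ 5 mod 8 ⇒ (2 / 141)^2 = +1]
  = (141 / 5)    [QR: 5 ≡ 1 mod 4, sign kept]
  = (1 / 5)    [141 ≡ 1 mod 5]
  = 1    [(1 / 5) = 1]

1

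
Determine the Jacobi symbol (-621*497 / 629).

By multiplicativity, (-621·497 / 629) = (-621 / 629)·(497 / 629).
First factor (-621 / 629):
(-621 / 629)
  = (8 / 629)    [-621 ≡ 8 mod 629]
  = -(1 / 629)    [629 ≡ 5 mod 8 ⇒ (2 / 629)^3 = -1]
  = -1    [(1 / 629) = 1]
Second factor (497 / 629):
(497 / 629)
  = (629 / 497)    [QR: 497 ≡ 1 mod 4, sign kept]
  = (132 / 497)    [629 ≡ 132 mod 497]
  = (33 / 497)    [497 ≡ 1 mod 8 ⇒ (2 / 497)^2 = +1]
  = (497 / 33)    [QR: 33 ≡ 1 mod 4, sign kept]
  = (2 / 33)    [497 ≡ 2 mod 33]
  = (1 / 33)    [33 ≡ 1 mod 8 ⇒ (2 / 33) = +1]
  = 1    [(1 / 33) = 1]
Product: (-1)·(1) = -1.

-1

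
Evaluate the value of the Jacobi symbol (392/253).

-1

Reduce the numerator: 392 ≡ 139 (mod 253), so (392/253) = (139/253).
253 ≡ 1 (mod 4), so quadratic reciprocity gives (139/253) = (253/139). Reduce: 253 ≡ 114 (mod 139). Now have (114/139).
Factor out 2: 114 = 2·57. Since 139 ≡ 3 (mod 8), (2/139) = -1. Now have -(57/139).
57 ≡ 1 (mod 4), so quadratic reciprocity gives (57/139) = (139/57). Reduce: 139 ≡ 25 (mod 57). Now have -(25/57).
25 ≡ 1 (mod 4), so quadratic reciprocity gives (25/57) = (57/25). Reduce: 57 ≡ 7 (mod 25). Now have -(7/25).
25 ≡ 1 (mod 4), so quadratic reciprocity gives (7/25) = (25/7). Reduce: 25 ≡ 4 (mod 7). Now have -(4/7).
Factor out 2: 4 = 2^2. Since 7 ≡ 7 (mod 8), (2/7) = +1, and (2/7)^2 = +1. Now have -(1/7).
(1/7) = 1. Collecting the sign factors: -1.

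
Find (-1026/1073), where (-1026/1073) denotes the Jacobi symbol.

-1

Reduce the numerator: -1026 ≡ 47 (mod 1073), so (-1026/1073) = (47/1073).
1073 ≡ 1 (mod 4), so quadratic reciprocity gives (47/1073) = (1073/47). Reduce: 1073 ≡ 39 (mod 47). Now have (39/47).
Both 39 ≡ 3 and 47 ≡ 3 (mod 4), so reciprocity gives (39/47) = -(47/39). Reduce: 47 ≡ 8 (mod 39). Now have -(8/39).
Factor out 2: 8 = 2^3. Since 39 ≡ 7 (mod 8), (2/39) = +1, and (2/39)^3 = +1. Now have -(1/39).
(1/39) = 1. Collecting the sign factors: -1.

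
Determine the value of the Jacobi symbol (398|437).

(398|437)
  = -(199|437)    [437 ≡ 5 mod 8 ⇒ (2|437) = -1]
  = -(437|199)    [QR: 437 ≡ 1 mod 4, sign kept]
  = -(39|199)    [437 ≡ 39 mod 199]
  = (199|39)    [QR: both ≡ 3 mod 4, sign flips]
  = (4|39)    [199 ≡ 4 mod 39]
  = (1|39)    [39 ≡ 7 mod 8 ⇒ (2|39)^2 = +1]
  = 1    [(1|39) = 1]

1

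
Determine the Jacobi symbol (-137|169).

(-137|169)
  = (32|169)    [-137 ≡ 32 mod 169]
  = (1|169)    [169 ≡ 1 mod 8 ⇒ (2|169)^5 = +1]
  = 1    [(1|169) = 1]

1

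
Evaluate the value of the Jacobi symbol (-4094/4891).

1

Reduce the numerator: -4094 ≡ 797 (mod 4891), so (-4094/4891) = (797/4891).
797 ≡ 1 (mod 4), so quadratic reciprocity gives (797/4891) = (4891/797). Reduce: 4891 ≡ 109 (mod 797). Now have (109/797).
109 ≡ 1 (mod 4), so quadratic reciprocity gives (109/797) = (797/109). Reduce: 797 ≡ 34 (mod 109). Now have (34/109).
Factor out 2: 34 = 2·17. Since 109 ≡ 5 (mod 8), (2/109) = -1. Now have -(17/109).
17 ≡ 1 (mod 4), so quadratic reciprocity gives (17/109) = (109/17). Reduce: 109 ≡ 7 (mod 17). Now have -(7/17).
17 ≡ 1 (mod 4), so quadratic reciprocity gives (7/17) = (17/7). Reduce: 17 ≡ 3 (mod 7). Now have -(3/7).
Both 3 ≡ 3 and 7 ≡ 3 (mod 4), so reciprocity gives (3/7) = -(7/3). Reduce: 7 ≡ 1 (mod 3). Now have (1/3).
(1/3) = 1. Collecting the sign factors: 1.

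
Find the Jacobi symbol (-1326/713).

1

(-1326/713)
  = (100/713)    [-1326 ≡ 100 mod 713]
  = (25/713)    [713 ≡ 1 mod 8 ⇒ (2/713)^2 = +1]
  = (713/25)    [QR: 25 ≡ 1 mod 4, sign kept]
  = (13/25)    [713 ≡ 13 mod 25]
  = (25/13)    [QR: 13 ≡ 1 mod 4, sign kept]
  = (12/13)    [25 ≡ 12 mod 13]
  = (3/13)    [13 ≡ 5 mod 8 ⇒ (2/13)^2 = +1]
  = (13/3)    [QR: 13 ≡ 1 mod 4, sign kept]
  = (1/3)    [13 ≡ 1 mod 3]
  = 1    [(1/3) = 1]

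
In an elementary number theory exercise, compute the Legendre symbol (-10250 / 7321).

Pull out -1: (-10250 / 7321) = (-1 / 7321)·(10250 / 7321). Since 7321 ≡ 1 (mod 4), (-1 / 7321) = +1. Now have (10250 / 7321).
Reduce the numerator: 10250 ≡ 2929 (mod 7321), so (10250 / 7321) = (2929 / 7321).
2929 ≡ 1 (mod 4), so quadratic reciprocity gives (2929 / 7321) = (7321 / 2929). Reduce: 7321 ≡ 1463 (mod 2929). Now have (1463 / 2929).
2929 ≡ 1 (mod 4), so quadratic reciprocity gives (1463 / 2929) = (2929 / 1463). Reduce: 2929 ≡ 3 (mod 1463). Now have (3 / 1463).
Both 3 ≡ 3 and 1463 ≡ 3 (mod 4), so reciprocity gives (3 / 1463) = -(1463 / 3). Reduce: 1463 ≡ 2 (mod 3). Now have -(2 / 3).
Factor out 2: 2 = 2. Since 3 ≡ 3 (mod 8), (2 / 3) = -1. Now have (1 / 3).
(1 / 3) = 1. Collecting the sign factors: 1.

1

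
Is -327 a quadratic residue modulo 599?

(-327/599)
  = -(327/599)    [599 ≡ 3 mod 4 ⇒ (-1/599) = -1]
  = (599/327)    [QR: both ≡ 3 mod 4, sign flips]
  = (272/327)    [599 ≡ 272 mod 327]
  = (17/327)    [327 ≡ 7 mod 8 ⇒ (2/327)^4 = +1]
  = (327/17)    [QR: 17 ≡ 1 mod 4, sign kept]
  = (4/17)    [327 ≡ 4 mod 17]
  = (1/17)    [17 ≡ 1 mod 8 ⇒ (2/17)^2 = +1]
  = 1    [(1/17) = 1]
(-327/599) = 1, and 599 is prime, so -327 is a quadratic residue mod 599.

yes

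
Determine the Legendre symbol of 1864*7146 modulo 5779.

1

By multiplicativity, (1864·7146 / 5779) = (1864 / 5779)·(7146 / 5779).
First factor (1864 / 5779):
Factor out 2: 1864 = 2^3·233. Since 5779 ≡ 3 (mod 8), (2 / 5779) = -1, and (2 / 5779)^3 = -1. Now have -(233 / 5779).
233 ≡ 1 (mod 4), so quadratic reciprocity gives (233 / 5779) = (5779 / 233). Reduce: 5779 ≡ 187 (mod 233). Now have -(187 / 233).
233 ≡ 1 (mod 4), so quadratic reciprocity gives (187 / 233) = (233 / 187). Reduce: 233 ≡ 46 (mod 187). Now have -(46 / 187).
Factor out 2: 46 = 2·23. Since 187 ≡ 3 (mod 8), (2 / 187) = -1. Now have (23 / 187).
Both 23 ≡ 3 and 187 ≡ 3 (mod 4), so reciprocity gives (23 / 187) = -(187 / 23). Reduce: 187 ≡ 3 (mod 23). Now have -(3 / 23).
Both 3 ≡ 3 and 23 ≡ 3 (mod 4), so reciprocity gives (3 / 23) = -(23 / 3). Reduce: 23 ≡ 2 (mod 3). Now have (2 / 3).
Factor out 2: 2 = 2. Since 3 ≡ 3 (mod 8), (2 / 3) = -1. Now have -(1 / 3).
(1 / 3) = 1. Collecting the sign factors: -1.
Second factor (7146 / 5779):
Reduce the numerator: 7146 ≡ 1367 (mod 5779), so (7146 / 5779) = (1367 / 5779).
Both 1367 ≡ 3 and 5779 ≡ 3 (mod 4), so reciprocity gives (1367 / 5779) = -(5779 / 1367). Reduce: 5779 ≡ 311 (mod 1367). Now have -(311 / 1367).
Both 311 ≡ 3 and 1367 ≡ 3 (mod 4), so reciprocity gives (311 / 1367) = -(1367 / 311). Reduce: 1367 ≡ 123 (mod 311). Now have (123 / 311).
Both 123 ≡ 3 and 311 ≡ 3 (mod 4), so reciprocity gives (123 / 311) = -(311 / 123). Reduce: 311 ≡ 65 (mod 123). Now have -(65 / 123).
65 ≡ 1 (mod 4), so quadratic reciprocity gives (65 / 123) = (123 / 65). Reduce: 123 ≡ 58 (mod 65). Now have -(58 / 65).
Factor out 2: 58 = 2·29. Since 65 ≡ 1 (mod 8), (2 / 65) = +1. Now have -(29 / 65).
29 ≡ 1 (mod 4), so quadratic reciprocity gives (29 / 65) = (65 / 29). Reduce: 65 ≡ 7 (mod 29). Now have -(7 / 29).
29 ≡ 1 (mod 4), so quadratic reciprocity gives (7 / 29) = (29 / 7). Reduce: 29 ≡ 1 (mod 7). Now have -(1 / 7).
(1 / 7) = 1. Collecting the sign factors: -1.
Product: (-1)·(-1) = 1.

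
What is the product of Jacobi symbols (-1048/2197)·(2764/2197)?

1

By multiplicativity, (-1048·2764/2197) = (-1048/2197)·(2764/2197).
First factor (-1048/2197):
Pull out -1: (-1048/2197) = (-1/2197)·(1048/2197). Since 2197 ≡ 1 (mod 4), (-1/2197) = +1. Now have (1048/2197).
Factor out 2: 1048 = 2^3·131. Since 2197 ≡ 5 (mod 8), (2/2197) = -1, and (2/2197)^3 = -1. Now have -(131/2197).
2197 ≡ 1 (mod 4), so quadratic reciprocity gives (131/2197) = (2197/131). Reduce: 2197 ≡ 101 (mod 131). Now have -(101/131).
101 ≡ 1 (mod 4), so quadratic reciprocity gives (101/131) = (131/101). Reduce: 131 ≡ 30 (mod 101). Now have -(30/101).
Factor out 2: 30 = 2·15. Since 101 ≡ 5 (mod 8), (2/101) = -1. Now have (15/101).
101 ≡ 1 (mod 4), so quadratic reciprocity gives (15/101) = (101/15). Reduce: 101 ≡ 11 (mod 15). Now have (11/15).
Both 11 ≡ 3 and 15 ≡ 3 (mod 4), so reciprocity gives (11/15) = -(15/11). Reduce: 15 ≡ 4 (mod 11). Now have -(4/11).
Factor out 2: 4 = 2^2. Since 11 ≡ 3 (mod 8), (2/11) = -1, and (2/11)^2 = +1. Now have -(1/11).
(1/11) = 1. Collecting the sign factors: -1.
Second factor (2764/2197):
Reduce the numerator: 2764 ≡ 567 (mod 2197), so (2764/2197) = (567/2197).
2197 ≡ 1 (mod 4), so quadratic reciprocity gives (567/2197) = (2197/567). Reduce: 2197 ≡ 496 (mod 567). Now have (496/567).
Factor out 2: 496 = 2^4·31. Since 567 ≡ 7 (mod 8), (2/567) = +1, and (2/567)^4 = +1. Now have (31/567).
Both 31 ≡ 3 and 567 ≡ 3 (mod 4), so reciprocity gives (31/567) = -(567/31). Reduce: 567 ≡ 9 (mod 31). Now have -(9/31).
9 ≡ 1 (mod 4), so quadratic reciprocity gives (9/31) = (31/9). Reduce: 31 ≡ 4 (mod 9). Now have -(4/9).
Factor out 2: 4 = 2^2. Since 9 ≡ 1 (mod 8), (2/9) = +1, and (2/9)^2 = +1. Now have -(1/9).
(1/9) = 1. Collecting the sign factors: -1.
Product: (-1)·(-1) = 1.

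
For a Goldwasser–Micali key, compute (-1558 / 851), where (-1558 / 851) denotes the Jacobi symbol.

1

Reduce the numerator: -1558 ≡ 144 (mod 851), so (-1558 / 851) = (144 / 851).
Factor out 2: 144 = 2^4·9. Since 851 ≡ 3 (mod 8), (2 / 851) = -1, and (2 / 851)^4 = +1. Now have (9 / 851).
9 ≡ 1 (mod 4), so quadratic reciprocity gives (9 / 851) = (851 / 9). Reduce: 851 ≡ 5 (mod 9). Now have (5 / 9).
5 ≡ 1 (mod 4), so quadratic reciprocity gives (5 / 9) = (9 / 5). Reduce: 9 ≡ 4 (mod 5). Now have (4 / 5).
Factor out 2: 4 = 2^2. Since 5 ≡ 5 (mod 8), (2 / 5) = -1, and (2 / 5)^2 = +1. Now have (1 / 5).
(1 / 5) = 1. Collecting the sign factors: 1.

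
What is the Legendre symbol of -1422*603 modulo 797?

1

By multiplicativity, (-1422·603/797) = (-1422/797)·(603/797).
First factor (-1422/797):
Pull out -1: (-1422/797) = (-1/797)·(1422/797). Since 797 ≡ 1 (mod 4), (-1/797) = +1. Now have (1422/797).
Reduce the numerator: 1422 ≡ 625 (mod 797), so (1422/797) = (625/797).
625 ≡ 1 (mod 4), so quadratic reciprocity gives (625/797) = (797/625). Reduce: 797 ≡ 172 (mod 625). Now have (172/625).
Factor out 2: 172 = 2^2·43. Since 625 ≡ 1 (mod 8), (2/625) = +1, and (2/625)^2 = +1. Now have (43/625).
625 ≡ 1 (mod 4), so quadratic reciprocity gives (43/625) = (625/43). Reduce: 625 ≡ 23 (mod 43). Now have (23/43).
Both 23 ≡ 3 and 43 ≡ 3 (mod 4), so reciprocity gives (23/43) = -(43/23). Reduce: 43 ≡ 20 (mod 23). Now have -(20/23).
Factor out 2: 20 = 2^2·5. Since 23 ≡ 7 (mod 8), (2/23) = +1, and (2/23)^2 = +1. Now have -(5/23).
5 ≡ 1 (mod 4), so quadratic reciprocity gives (5/23) = (23/5). Reduce: 23 ≡ 3 (mod 5). Now have -(3/5).
5 ≡ 1 (mod 4), so quadratic reciprocity gives (3/5) = (5/3). Reduce: 5 ≡ 2 (mod 3). Now have -(2/3).
Factor out 2: 2 = 2. Since 3 ≡ 3 (mod 8), (2/3) = -1. Now have (1/3).
(1/3) = 1. Collecting the sign factors: 1.
Second factor (603/797):
797 ≡ 1 (mod 4), so quadratic reciprocity gives (603/797) = (797/603). Reduce: 797 ≡ 194 (mod 603). Now have (194/603).
Factor out 2: 194 = 2·97. Since 603 ≡ 3 (mod 8), (2/603) = -1. Now have -(97/603).
97 ≡ 1 (mod 4), so quadratic reciprocity gives (97/603) = (603/97). Reduce: 603 ≡ 21 (mod 97). Now have -(21/97).
21 ≡ 1 (mod 4), so quadratic reciprocity gives (21/97) = (97/21). Reduce: 97 ≡ 13 (mod 21). Now have -(13/21).
13 ≡ 1 (mod 4), so quadratic reciprocity gives (13/21) = (21/13). Reduce: 21 ≡ 8 (mod 13). Now have -(8/13).
Factor out 2: 8 = 2^3. Since 13 ≡ 5 (mod 8), (2/13) = -1, and (2/13)^3 = -1. Now have (1/13).
(1/13) = 1. Collecting the sign factors: 1.
Product: (1)·(1) = 1.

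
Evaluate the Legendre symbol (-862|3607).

(-862|3607)
  = (2745|3607)    [-862 ≡ 2745 mod 3607]
  = (3607|2745)    [QR: 2745 ≡ 1 mod 4, sign kept]
  = (862|2745)    [3607 ≡ 862 mod 2745]
  = (431|2745)    [2745 ≡ 1 mod 8 ⇒ (2|2745) = +1]
  = (2745|431)    [QR: 2745 ≡ 1 mod 4, sign kept]
  = (159|431)    [2745 ≡ 159 mod 431]
  = -(431|159)    [QR: both ≡ 3 mod 4, sign flips]
  = -(113|159)    [431 ≡ 113 mod 159]
  = -(159|113)    [QR: 113 ≡ 1 mod 4, sign kept]
  = -(46|113)    [159 ≡ 46 mod 113]
  = -(23|113)    [113 ≡ 1 mod 8 ⇒ (2|113) = +1]
  = -(113|23)    [QR: 113 ≡ 1 mod 4, sign kept]
  = -(21|23)    [113 ≡ 21 mod 23]
  = -(23|21)    [QR: 21 ≡ 1 mod 4, sign kept]
  = -(2|21)    [23 ≡ 2 mod 21]
  = (1|21)    [21 ≡ 5 mod 8 ⇒ (2|21) = -1]
  = 1    [(1|21) = 1]

1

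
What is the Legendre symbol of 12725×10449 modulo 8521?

1

By multiplicativity, (12725·10449/8521) = (12725/8521)·(10449/8521).
First factor (12725/8521):
(12725/8521)
  = (4204/8521)    [12725 ≡ 4204 mod 8521]
  = (1051/8521)    [8521 ≡ 1 mod 8 ⇒ (2/8521)^2 = +1]
  = (8521/1051)    [QR: 8521 ≡ 1 mod 4, sign kept]
  = (113/1051)    [8521 ≡ 113 mod 1051]
  = (1051/113)    [QR: 113 ≡ 1 mod 4, sign kept]
  = (34/113)    [1051 ≡ 34 mod 113]
  = (17/113)    [113 ≡ 1 mod 8 ⇒ (2/113) = +1]
  = (113/17)    [QR: 17 ≡ 1 mod 4, sign kept]
  = (11/17)    [113 ≡ 11 mod 17]
  = (17/11)    [QR: 17 ≡ 1 mod 4, sign kept]
  = (6/11)    [17 ≡ 6 mod 11]
  = -(3/11)    [11 ≡ 3 mod 8 ⇒ (2/11) = -1]
  = (11/3)    [QR: both ≡ 3 mod 4, sign flips]
  = (2/3)    [11 ≡ 2 mod 3]
  = -(1/3)    [3 ≡ 3 mod 8 ⇒ (2/3) = -1]
  = -1    [(1/3) = 1]
Second factor (10449/8521):
(10449/8521)
  = (1928/8521)    [10449 ≡ 1928 mod 8521]
  = (241/8521)    [8521 ≡ 1 mod 8 ⇒ (2/8521)^3 = +1]
  = (8521/241)    [QR: 241 ≡ 1 mod 4, sign kept]
  = (86/241)    [8521 ≡ 86 mod 241]
  = (43/241)    [241 ≡ 1 mod 8 ⇒ (2/241) = +1]
  = (241/43)    [QR: 241 ≡ 1 mod 4, sign kept]
  = (26/43)    [241 ≡ 26 mod 43]
  = -(13/43)    [43 ≡ 3 mod 8 ⇒ (2/43) = -1]
  = -(43/13)    [QR: 13 ≡ 1 mod 4, sign kept]
  = -(4/13)    [43 ≡ 4 mod 13]
  = -(1/13)    [13 ≡ 5 mod 8 ⇒ (2/13)^2 = +1]
  = -1    [(1/13) = 1]
Product: (-1)·(-1) = 1.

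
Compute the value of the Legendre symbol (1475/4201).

1

4201 ≡ 1 (mod 4), so quadratic reciprocity gives (1475/4201) = (4201/1475). Reduce: 4201 ≡ 1251 (mod 1475). Now have (1251/1475).
Both 1251 ≡ 3 and 1475 ≡ 3 (mod 4), so reciprocity gives (1251/1475) = -(1475/1251). Reduce: 1475 ≡ 224 (mod 1251). Now have -(224/1251).
Factor out 2: 224 = 2^5·7. Since 1251 ≡ 3 (mod 8), (2/1251) = -1, and (2/1251)^5 = -1. Now have (7/1251).
Both 7 ≡ 3 and 1251 ≡ 3 (mod 4), so reciprocity gives (7/1251) = -(1251/7). Reduce: 1251 ≡ 5 (mod 7). Now have -(5/7).
5 ≡ 1 (mod 4), so quadratic reciprocity gives (5/7) = (7/5). Reduce: 7 ≡ 2 (mod 5). Now have -(2/5).
Factor out 2: 2 = 2. Since 5 ≡ 5 (mod 8), (2/5) = -1. Now have (1/5).
(1/5) = 1. Collecting the sign factors: 1.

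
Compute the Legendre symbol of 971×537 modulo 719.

-1

By multiplicativity, (971·537/719) = (971/719)·(537/719).
First factor (971/719):
Reduce the numerator: 971 ≡ 252 (mod 719), so (971/719) = (252/719).
Factor out 2: 252 = 2^2·63. Since 719 ≡ 7 (mod 8), (2/719) = +1, and (2/719)^2 = +1. Now have (63/719).
Both 63 ≡ 3 and 719 ≡ 3 (mod 4), so reciprocity gives (63/719) = -(719/63). Reduce: 719 ≡ 26 (mod 63). Now have -(26/63).
Factor out 2: 26 = 2·13. Since 63 ≡ 7 (mod 8), (2/63) = +1. Now have -(13/63).
13 ≡ 1 (mod 4), so quadratic reciprocity gives (13/63) = (63/13). Reduce: 63 ≡ 11 (mod 13). Now have -(11/13).
13 ≡ 1 (mod 4), so quadratic reciprocity gives (11/13) = (13/11). Reduce: 13 ≡ 2 (mod 11). Now have -(2/11).
Factor out 2: 2 = 2. Since 11 ≡ 3 (mod 8), (2/11) = -1. Now have (1/11).
(1/11) = 1. Collecting the sign factors: 1.
Second factor (537/719):
537 ≡ 1 (mod 4), so quadratic reciprocity gives (537/719) = (719/537). Reduce: 719 ≡ 182 (mod 537). Now have (182/537).
Factor out 2: 182 = 2·91. Since 537 ≡ 1 (mod 8), (2/537) = +1. Now have (91/537).
537 ≡ 1 (mod 4), so quadratic reciprocity gives (91/537) = (537/91). Reduce: 537 ≡ 82 (mod 91). Now have (82/91).
Factor out 2: 82 = 2·41. Since 91 ≡ 3 (mod 8), (2/91) = -1. Now have -(41/91).
41 ≡ 1 (mod 4), so quadratic reciprocity gives (41/91) = (91/41). Reduce: 91 ≡ 9 (mod 41). Now have -(9/41).
9 ≡ 1 (mod 4), so quadratic reciprocity gives (9/41) = (41/9). Reduce: 41 ≡ 5 (mod 9). Now have -(5/9).
5 ≡ 1 (mod 4), so quadratic reciprocity gives (5/9) = (9/5). Reduce: 9 ≡ 4 (mod 5). Now have -(4/5).
Factor out 2: 4 = 2^2. Since 5 ≡ 5 (mod 8), (2/5) = -1, and (2/5)^2 = +1. Now have -(1/5).
(1/5) = 1. Collecting the sign factors: -1.
Product: (1)·(-1) = -1.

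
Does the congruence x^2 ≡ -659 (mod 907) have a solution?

Reduce the numerator: -659 ≡ 248 (mod 907), so (-659/907) = (248/907).
Factor out 2: 248 = 2^3·31. Since 907 ≡ 3 (mod 8), (2/907) = -1, and (2/907)^3 = -1. Now have -(31/907).
Both 31 ≡ 3 and 907 ≡ 3 (mod 4), so reciprocity gives (31/907) = -(907/31). Reduce: 907 ≡ 8 (mod 31). Now have (8/31).
Factor out 2: 8 = 2^3. Since 31 ≡ 7 (mod 8), (2/31) = +1, and (2/31)^3 = +1. Now have (1/31).
(1/31) = 1. Collecting the sign factors: 1.
(-659/907) = 1, and 907 is prime, so -659 is a quadratic residue mod 907.

yes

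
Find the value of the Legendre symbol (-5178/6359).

1

Pull out -1: (-5178/6359) = (-1/6359)·(5178/6359). Since 6359 ≡ 3 (mod 4), (-1/6359) = -1. Now have -(5178/6359).
Factor out 2: 5178 = 2·2589. Since 6359 ≡ 7 (mod 8), (2/6359) = +1. Now have -(2589/6359).
2589 ≡ 1 (mod 4), so quadratic reciprocity gives (2589/6359) = (6359/2589). Reduce: 6359 ≡ 1181 (mod 2589). Now have -(1181/2589).
1181 ≡ 1 (mod 4), so quadratic reciprocity gives (1181/2589) = (2589/1181). Reduce: 2589 ≡ 227 (mod 1181). Now have -(227/1181).
1181 ≡ 1 (mod 4), so quadratic reciprocity gives (227/1181) = (1181/227). Reduce: 1181 ≡ 46 (mod 227). Now have -(46/227).
Factor out 2: 46 = 2·23. Since 227 ≡ 3 (mod 8), (2/227) = -1. Now have (23/227).
Both 23 ≡ 3 and 227 ≡ 3 (mod 4), so reciprocity gives (23/227) = -(227/23). Reduce: 227 ≡ 20 (mod 23). Now have -(20/23).
Factor out 2: 20 = 2^2·5. Since 23 ≡ 7 (mod 8), (2/23) = +1, and (2/23)^2 = +1. Now have -(5/23).
5 ≡ 1 (mod 4), so quadratic reciprocity gives (5/23) = (23/5). Reduce: 23 ≡ 3 (mod 5). Now have -(3/5).
5 ≡ 1 (mod 4), so quadratic reciprocity gives (3/5) = (5/3). Reduce: 5 ≡ 2 (mod 3). Now have -(2/3).
Factor out 2: 2 = 2. Since 3 ≡ 3 (mod 8), (2/3) = -1. Now have (1/3).
(1/3) = 1. Collecting the sign factors: 1.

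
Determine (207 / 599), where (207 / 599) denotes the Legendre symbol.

(207 / 599)
  = -(599 / 207)    [QR: both ≡ 3 mod 4, sign flips]
  = -(185 / 207)    [599 ≡ 185 mod 207]
  = -(207 / 185)    [QR: 185 ≡ 1 mod 4, sign kept]
  = -(22 / 185)    [207 ≡ 22 mod 185]
  = -(11 / 185)    [185 ≡ 1 mod 8 ⇒ (2 / 185) = +1]
  = -(185 / 11)    [QR: 185 ≡ 1 mod 4, sign kept]
  = -(9 / 11)    [185 ≡ 9 mod 11]
  = -(11 / 9)    [QR: 9 ≡ 1 mod 4, sign kept]
  = -(2 / 9)    [11 ≡ 2 mod 9]
  = -(1 / 9)    [9 ≡ 1 mod 8 ⇒ (2 / 9) = +1]
  = -1    [(1 / 9) = 1]

-1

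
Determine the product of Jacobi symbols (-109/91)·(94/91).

By multiplicativity, (-109·94/91) = (-109/91)·(94/91).
First factor (-109/91):
Reduce the numerator: -109 ≡ 73 (mod 91), so (-109/91) = (73/91).
73 ≡ 1 (mod 4), so quadratic reciprocity gives (73/91) = (91/73). Reduce: 91 ≡ 18 (mod 73). Now have (18/73).
Factor out 2: 18 = 2·9. Since 73 ≡ 1 (mod 8), (2/73) = +1. Now have (9/73).
9 ≡ 1 (mod 4), so quadratic reciprocity gives (9/73) = (73/9). Reduce: 73 ≡ 1 (mod 9). Now have (1/9).
(1/9) = 1. Collecting the sign factors: 1.
Second factor (94/91):
Reduce the numerator: 94 ≡ 3 (mod 91), so (94/91) = (3/91).
Both 3 ≡ 3 and 91 ≡ 3 (mod 4), so reciprocity gives (3/91) = -(91/3). Reduce: 91 ≡ 1 (mod 3). Now have -(1/3).
(1/3) = 1. Collecting the sign factors: -1.
Product: (1)·(-1) = -1.

-1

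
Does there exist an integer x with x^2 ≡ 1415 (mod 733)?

yes

Reduce the numerator: 1415 ≡ 682 (mod 733), so (1415/733) = (682/733).
Factor out 2: 682 = 2·341. Since 733 ≡ 5 (mod 8), (2/733) = -1. Now have -(341/733).
341 ≡ 1 (mod 4), so quadratic reciprocity gives (341/733) = (733/341). Reduce: 733 ≡ 51 (mod 341). Now have -(51/341).
341 ≡ 1 (mod 4), so quadratic reciprocity gives (51/341) = (341/51). Reduce: 341 ≡ 35 (mod 51). Now have -(35/51).
Both 35 ≡ 3 and 51 ≡ 3 (mod 4), so reciprocity gives (35/51) = -(51/35). Reduce: 51 ≡ 16 (mod 35). Now have (16/35).
Factor out 2: 16 = 2^4. Since 35 ≡ 3 (mod 8), (2/35) = -1, and (2/35)^4 = +1. Now have (1/35).
(1/35) = 1. Collecting the sign factors: 1.
The Legendre symbol is 1, so x^2 ≡ 1415 (mod 733) has solution.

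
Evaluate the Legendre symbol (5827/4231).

Reduce the numerator: 5827 ≡ 1596 (mod 4231), so (5827/4231) = (1596/4231).
Factor out 2: 1596 = 2^2·399. Since 4231 ≡ 7 (mod 8), (2/4231) = +1, and (2/4231)^2 = +1. Now have (399/4231).
Both 399 ≡ 3 and 4231 ≡ 3 (mod 4), so reciprocity gives (399/4231) = -(4231/399). Reduce: 4231 ≡ 241 (mod 399). Now have -(241/399).
241 ≡ 1 (mod 4), so quadratic reciprocity gives (241/399) = (399/241). Reduce: 399 ≡ 158 (mod 241). Now have -(158/241).
Factor out 2: 158 = 2·79. Since 241 ≡ 1 (mod 8), (2/241) = +1. Now have -(79/241).
241 ≡ 1 (mod 4), so quadratic reciprocity gives (79/241) = (241/79). Reduce: 241 ≡ 4 (mod 79). Now have -(4/79).
Factor out 2: 4 = 2^2. Since 79 ≡ 7 (mod 8), (2/79) = +1, and (2/79)^2 = +1. Now have -(1/79).
(1/79) = 1. Collecting the sign factors: -1.

-1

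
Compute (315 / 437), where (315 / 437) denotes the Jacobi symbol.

1

(315 / 437)
  = (437 / 315)    [QR: 437 ≡ 1 mod 4, sign kept]
  = (122 / 315)    [437 ≡ 122 mod 315]
  = -(61 / 315)    [315 ≡ 3 mod 8 ⇒ (2 / 315) = -1]
  = -(315 / 61)    [QR: 61 ≡ 1 mod 4, sign kept]
  = -(10 / 61)    [315 ≡ 10 mod 61]
  = (5 / 61)    [61 ≡ 5 mod 8 ⇒ (2 / 61) = -1]
  = (61 / 5)    [QR: 5 ≡ 1 mod 4, sign kept]
  = (1 / 5)    [61 ≡ 1 mod 5]
  = 1    [(1 / 5) = 1]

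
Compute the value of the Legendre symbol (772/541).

Reduce the numerator: 772 ≡ 231 (mod 541), so (772/541) = (231/541).
541 ≡ 1 (mod 4), so quadratic reciprocity gives (231/541) = (541/231). Reduce: 541 ≡ 79 (mod 231). Now have (79/231).
Both 79 ≡ 3 and 231 ≡ 3 (mod 4), so reciprocity gives (79/231) = -(231/79). Reduce: 231 ≡ 73 (mod 79). Now have -(73/79).
73 ≡ 1 (mod 4), so quadratic reciprocity gives (73/79) = (79/73). Reduce: 79 ≡ 6 (mod 73). Now have -(6/73).
Factor out 2: 6 = 2·3. Since 73 ≡ 1 (mod 8), (2/73) = +1. Now have -(3/73).
73 ≡ 1 (mod 4), so quadratic reciprocity gives (3/73) = (73/3). Reduce: 73 ≡ 1 (mod 3). Now have -(1/3).
(1/3) = 1. Collecting the sign factors: -1.

-1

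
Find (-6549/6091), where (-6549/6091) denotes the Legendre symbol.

-1

(-6549/6091)
  = (5633/6091)    [-6549 ≡ 5633 mod 6091]
  = (6091/5633)    [QR: 5633 ≡ 1 mod 4, sign kept]
  = (458/5633)    [6091 ≡ 458 mod 5633]
  = (229/5633)    [5633 ≡ 1 mod 8 ⇒ (2/5633) = +1]
  = (5633/229)    [QR: 229 ≡ 1 mod 4, sign kept]
  = (137/229)    [5633 ≡ 137 mod 229]
  = (229/137)    [QR: 137 ≡ 1 mod 4, sign kept]
  = (92/137)    [229 ≡ 92 mod 137]
  = (23/137)    [137 ≡ 1 mod 8 ⇒ (2/137)^2 = +1]
  = (137/23)    [QR: 137 ≡ 1 mod 4, sign kept]
  = (22/23)    [137 ≡ 22 mod 23]
  = (11/23)    [23 ≡ 7 mod 8 ⇒ (2/23) = +1]
  = -(23/11)    [QR: both ≡ 3 mod 4, sign flips]
  = -(1/11)    [23 ≡ 1 mod 11]
  = -1    [(1/11) = 1]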